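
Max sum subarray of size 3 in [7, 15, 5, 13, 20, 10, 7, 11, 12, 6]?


[0:3]: 27
[1:4]: 33
[2:5]: 38
[3:6]: 43
[4:7]: 37
[5:8]: 28
[6:9]: 30
[7:10]: 29

Max: 43 at [3:6]


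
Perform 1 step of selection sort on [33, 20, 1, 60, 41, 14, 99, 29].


Initial: [33, 20, 1, 60, 41, 14, 99, 29]
Step 1: min=1 at 2
  Swap: [1, 20, 33, 60, 41, 14, 99, 29]

After 1 step: [1, 20, 33, 60, 41, 14, 99, 29]


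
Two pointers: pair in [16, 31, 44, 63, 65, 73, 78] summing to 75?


lo=0(16)+hi=6(78)=94
lo=0(16)+hi=5(73)=89
lo=0(16)+hi=4(65)=81
lo=0(16)+hi=3(63)=79
lo=0(16)+hi=2(44)=60
lo=1(31)+hi=2(44)=75

Yes: 31+44=75


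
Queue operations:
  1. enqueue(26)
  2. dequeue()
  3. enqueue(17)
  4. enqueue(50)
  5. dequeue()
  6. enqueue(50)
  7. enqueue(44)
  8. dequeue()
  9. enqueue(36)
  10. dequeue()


enqueue(26) -> [26]
dequeue()->26, []
enqueue(17) -> [17]
enqueue(50) -> [17, 50]
dequeue()->17, [50]
enqueue(50) -> [50, 50]
enqueue(44) -> [50, 50, 44]
dequeue()->50, [50, 44]
enqueue(36) -> [50, 44, 36]
dequeue()->50, [44, 36]

Final queue: [44, 36]


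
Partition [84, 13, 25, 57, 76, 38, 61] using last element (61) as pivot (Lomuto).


Pivot: 61
  13 <= 61: swap -> [13, 84, 25, 57, 76, 38, 61]
  25 <= 61: swap -> [13, 25, 84, 57, 76, 38, 61]
  57 <= 61: swap -> [13, 25, 57, 84, 76, 38, 61]
  38 <= 61: swap -> [13, 25, 57, 38, 76, 84, 61]
Place pivot at 4: [13, 25, 57, 38, 61, 84, 76]

Partitioned: [13, 25, 57, 38, 61, 84, 76]


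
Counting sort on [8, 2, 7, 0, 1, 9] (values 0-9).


Input: [8, 2, 7, 0, 1, 9]
Counts: [1, 1, 1, 0, 0, 0, 0, 1, 1, 1]

Sorted: [0, 1, 2, 7, 8, 9]


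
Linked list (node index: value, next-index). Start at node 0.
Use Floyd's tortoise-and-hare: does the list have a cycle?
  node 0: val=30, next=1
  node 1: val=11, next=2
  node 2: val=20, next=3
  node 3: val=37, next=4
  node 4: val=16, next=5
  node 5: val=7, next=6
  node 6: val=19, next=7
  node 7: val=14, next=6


Floyd's tortoise (slow, +1) and hare (fast, +2):
  init: slow=0, fast=0
  step 1: slow=1, fast=2
  step 2: slow=2, fast=4
  step 3: slow=3, fast=6
  step 4: slow=4, fast=6
  step 5: slow=5, fast=6
  step 6: slow=6, fast=6
  slow == fast at node 6: cycle detected

Cycle: yes


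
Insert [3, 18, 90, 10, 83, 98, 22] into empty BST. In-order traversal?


Insert 3: root
Insert 18: R from 3
Insert 90: R from 3 -> R from 18
Insert 10: R from 3 -> L from 18
Insert 83: R from 3 -> R from 18 -> L from 90
Insert 98: R from 3 -> R from 18 -> R from 90
Insert 22: R from 3 -> R from 18 -> L from 90 -> L from 83

In-order: [3, 10, 18, 22, 83, 90, 98]


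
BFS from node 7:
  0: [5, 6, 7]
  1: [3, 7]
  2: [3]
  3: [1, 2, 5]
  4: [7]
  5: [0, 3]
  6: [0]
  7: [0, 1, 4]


Visit 7, enqueue [0, 1, 4]
Visit 0, enqueue [5, 6]
Visit 1, enqueue [3]
Visit 4, enqueue []
Visit 5, enqueue []
Visit 6, enqueue []
Visit 3, enqueue [2]
Visit 2, enqueue []

BFS order: [7, 0, 1, 4, 5, 6, 3, 2]


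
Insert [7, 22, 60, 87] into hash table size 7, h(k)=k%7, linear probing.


Insert 7: h=0 -> slot 0
Insert 22: h=1 -> slot 1
Insert 60: h=4 -> slot 4
Insert 87: h=3 -> slot 3

Table: [7, 22, None, 87, 60, None, None]


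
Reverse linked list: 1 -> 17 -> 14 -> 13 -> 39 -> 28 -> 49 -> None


Step 1: curr=1, set curr.next=prev(None) | reversed so far: 1
Step 2: curr=17, set curr.next=prev(1) | reversed so far: 17 -> 1
Step 3: curr=14, set curr.next=prev(17) | reversed so far: 14 -> 17 -> 1
Step 4: curr=13, set curr.next=prev(14) | reversed so far: 13 -> 14 -> 17 -> 1
Step 5: curr=39, set curr.next=prev(13) | reversed so far: 39 -> 13 -> 14 -> 17 -> 1
Step 6: curr=28, set curr.next=prev(39) | reversed so far: 28 -> 39 -> 13 -> 14 -> 17 -> 1
Step 7: curr=49, set curr.next=prev(28) | reversed so far: 49 -> 28 -> 39 -> 13 -> 14 -> 17 -> 1

49 -> 28 -> 39 -> 13 -> 14 -> 17 -> 1 -> None


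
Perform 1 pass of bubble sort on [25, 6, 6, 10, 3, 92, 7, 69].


Initial: [25, 6, 6, 10, 3, 92, 7, 69]
Pass 1: [6, 6, 10, 3, 25, 7, 69, 92] (6 swaps)

After 1 pass: [6, 6, 10, 3, 25, 7, 69, 92]


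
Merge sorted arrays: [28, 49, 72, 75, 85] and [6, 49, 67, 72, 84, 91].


Take 6 from B
Take 28 from A
Take 49 from A
Take 49 from B
Take 67 from B
Take 72 from A
Take 72 from B
Take 75 from A
Take 84 from B
Take 85 from A

Merged: [6, 28, 49, 49, 67, 72, 72, 75, 84, 85, 91]


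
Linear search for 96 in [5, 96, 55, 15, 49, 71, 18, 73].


i=0: 5!=96
i=1: 96==96 found!

Found at 1, 2 comps


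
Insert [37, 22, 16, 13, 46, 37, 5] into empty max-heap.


Insert 37: [37]
Insert 22: [37, 22]
Insert 16: [37, 22, 16]
Insert 13: [37, 22, 16, 13]
Insert 46: [46, 37, 16, 13, 22]
Insert 37: [46, 37, 37, 13, 22, 16]
Insert 5: [46, 37, 37, 13, 22, 16, 5]

Final heap: [46, 37, 37, 13, 22, 16, 5]


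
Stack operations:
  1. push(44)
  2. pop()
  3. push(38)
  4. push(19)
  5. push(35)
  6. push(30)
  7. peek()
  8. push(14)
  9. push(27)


push(44) -> [44]
pop()->44, []
push(38) -> [38]
push(19) -> [38, 19]
push(35) -> [38, 19, 35]
push(30) -> [38, 19, 35, 30]
peek()->30
push(14) -> [38, 19, 35, 30, 14]
push(27) -> [38, 19, 35, 30, 14, 27]

Final stack: [38, 19, 35, 30, 14, 27]


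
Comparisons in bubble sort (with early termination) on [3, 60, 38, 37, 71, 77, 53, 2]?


Algorithm: bubble sort (with early termination)
Input: [3, 60, 38, 37, 71, 77, 53, 2]
Sorted: [2, 3, 37, 38, 53, 60, 71, 77]

28


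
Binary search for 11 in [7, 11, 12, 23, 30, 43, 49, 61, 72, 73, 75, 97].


Step 1: lo=0, hi=11, mid=5, val=43
Step 2: lo=0, hi=4, mid=2, val=12
Step 3: lo=0, hi=1, mid=0, val=7
Step 4: lo=1, hi=1, mid=1, val=11

Found at index 1


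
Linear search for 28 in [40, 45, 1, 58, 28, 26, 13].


i=0: 40!=28
i=1: 45!=28
i=2: 1!=28
i=3: 58!=28
i=4: 28==28 found!

Found at 4, 5 comps


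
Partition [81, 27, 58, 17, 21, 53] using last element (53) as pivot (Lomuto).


Pivot: 53
  27 <= 53: swap -> [27, 81, 58, 17, 21, 53]
  17 <= 53: swap -> [27, 17, 58, 81, 21, 53]
  21 <= 53: swap -> [27, 17, 21, 81, 58, 53]
Place pivot at 3: [27, 17, 21, 53, 58, 81]

Partitioned: [27, 17, 21, 53, 58, 81]


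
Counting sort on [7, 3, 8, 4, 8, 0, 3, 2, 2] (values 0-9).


Input: [7, 3, 8, 4, 8, 0, 3, 2, 2]
Counts: [1, 0, 2, 2, 1, 0, 0, 1, 2, 0]

Sorted: [0, 2, 2, 3, 3, 4, 7, 8, 8]


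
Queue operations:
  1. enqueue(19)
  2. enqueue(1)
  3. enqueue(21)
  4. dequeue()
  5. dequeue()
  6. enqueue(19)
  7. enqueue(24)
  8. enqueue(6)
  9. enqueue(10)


enqueue(19) -> [19]
enqueue(1) -> [19, 1]
enqueue(21) -> [19, 1, 21]
dequeue()->19, [1, 21]
dequeue()->1, [21]
enqueue(19) -> [21, 19]
enqueue(24) -> [21, 19, 24]
enqueue(6) -> [21, 19, 24, 6]
enqueue(10) -> [21, 19, 24, 6, 10]

Final queue: [21, 19, 24, 6, 10]


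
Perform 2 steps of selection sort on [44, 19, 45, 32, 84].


Initial: [44, 19, 45, 32, 84]
Step 1: min=19 at 1
  Swap: [19, 44, 45, 32, 84]
Step 2: min=32 at 3
  Swap: [19, 32, 45, 44, 84]

After 2 steps: [19, 32, 45, 44, 84]


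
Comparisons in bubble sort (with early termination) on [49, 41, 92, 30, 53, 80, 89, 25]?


Algorithm: bubble sort (with early termination)
Input: [49, 41, 92, 30, 53, 80, 89, 25]
Sorted: [25, 30, 41, 49, 53, 80, 89, 92]

28


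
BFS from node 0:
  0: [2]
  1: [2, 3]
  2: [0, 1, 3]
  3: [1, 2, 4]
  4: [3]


Visit 0, enqueue [2]
Visit 2, enqueue [1, 3]
Visit 1, enqueue []
Visit 3, enqueue [4]
Visit 4, enqueue []

BFS order: [0, 2, 1, 3, 4]


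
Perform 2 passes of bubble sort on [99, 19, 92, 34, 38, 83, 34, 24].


Initial: [99, 19, 92, 34, 38, 83, 34, 24]
Pass 1: [19, 92, 34, 38, 83, 34, 24, 99] (7 swaps)
Pass 2: [19, 34, 38, 83, 34, 24, 92, 99] (5 swaps)

After 2 passes: [19, 34, 38, 83, 34, 24, 92, 99]


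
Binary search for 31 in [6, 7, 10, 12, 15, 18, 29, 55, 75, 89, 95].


Step 1: lo=0, hi=10, mid=5, val=18
Step 2: lo=6, hi=10, mid=8, val=75
Step 3: lo=6, hi=7, mid=6, val=29
Step 4: lo=7, hi=7, mid=7, val=55

Not found


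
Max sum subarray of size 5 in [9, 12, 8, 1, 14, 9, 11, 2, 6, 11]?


[0:5]: 44
[1:6]: 44
[2:7]: 43
[3:8]: 37
[4:9]: 42
[5:10]: 39

Max: 44 at [0:5]


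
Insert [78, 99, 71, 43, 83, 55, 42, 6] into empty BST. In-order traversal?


Insert 78: root
Insert 99: R from 78
Insert 71: L from 78
Insert 43: L from 78 -> L from 71
Insert 83: R from 78 -> L from 99
Insert 55: L from 78 -> L from 71 -> R from 43
Insert 42: L from 78 -> L from 71 -> L from 43
Insert 6: L from 78 -> L from 71 -> L from 43 -> L from 42

In-order: [6, 42, 43, 55, 71, 78, 83, 99]


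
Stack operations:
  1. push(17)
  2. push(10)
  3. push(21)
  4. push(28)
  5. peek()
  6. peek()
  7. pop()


push(17) -> [17]
push(10) -> [17, 10]
push(21) -> [17, 10, 21]
push(28) -> [17, 10, 21, 28]
peek()->28
peek()->28
pop()->28, [17, 10, 21]

Final stack: [17, 10, 21]


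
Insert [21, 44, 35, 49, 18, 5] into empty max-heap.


Insert 21: [21]
Insert 44: [44, 21]
Insert 35: [44, 21, 35]
Insert 49: [49, 44, 35, 21]
Insert 18: [49, 44, 35, 21, 18]
Insert 5: [49, 44, 35, 21, 18, 5]

Final heap: [49, 44, 35, 21, 18, 5]


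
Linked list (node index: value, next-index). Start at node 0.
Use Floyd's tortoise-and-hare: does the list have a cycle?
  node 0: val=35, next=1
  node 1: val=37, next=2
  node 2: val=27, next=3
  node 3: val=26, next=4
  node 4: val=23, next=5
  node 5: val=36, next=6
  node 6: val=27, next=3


Floyd's tortoise (slow, +1) and hare (fast, +2):
  init: slow=0, fast=0
  step 1: slow=1, fast=2
  step 2: slow=2, fast=4
  step 3: slow=3, fast=6
  step 4: slow=4, fast=4
  slow == fast at node 4: cycle detected

Cycle: yes


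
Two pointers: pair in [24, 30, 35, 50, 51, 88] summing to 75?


lo=0(24)+hi=5(88)=112
lo=0(24)+hi=4(51)=75

Yes: 24+51=75


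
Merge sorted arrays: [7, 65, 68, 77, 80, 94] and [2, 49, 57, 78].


Take 2 from B
Take 7 from A
Take 49 from B
Take 57 from B
Take 65 from A
Take 68 from A
Take 77 from A
Take 78 from B

Merged: [2, 7, 49, 57, 65, 68, 77, 78, 80, 94]


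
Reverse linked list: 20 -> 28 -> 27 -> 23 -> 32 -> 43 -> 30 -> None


Step 1: curr=20, set curr.next=prev(None) | reversed so far: 20
Step 2: curr=28, set curr.next=prev(20) | reversed so far: 28 -> 20
Step 3: curr=27, set curr.next=prev(28) | reversed so far: 27 -> 28 -> 20
Step 4: curr=23, set curr.next=prev(27) | reversed so far: 23 -> 27 -> 28 -> 20
Step 5: curr=32, set curr.next=prev(23) | reversed so far: 32 -> 23 -> 27 -> 28 -> 20
Step 6: curr=43, set curr.next=prev(32) | reversed so far: 43 -> 32 -> 23 -> 27 -> 28 -> 20
Step 7: curr=30, set curr.next=prev(43) | reversed so far: 30 -> 43 -> 32 -> 23 -> 27 -> 28 -> 20

30 -> 43 -> 32 -> 23 -> 27 -> 28 -> 20 -> None


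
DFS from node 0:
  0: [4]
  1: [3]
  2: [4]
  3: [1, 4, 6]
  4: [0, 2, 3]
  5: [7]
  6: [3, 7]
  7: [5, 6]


Visit 0, push [4]
Visit 4, push [3, 2]
Visit 2, push []
Visit 3, push [6, 1]
Visit 1, push []
Visit 6, push [7]
Visit 7, push [5]
Visit 5, push []

DFS order: [0, 4, 2, 3, 1, 6, 7, 5]


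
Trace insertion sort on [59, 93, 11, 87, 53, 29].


Initial: [59, 93, 11, 87, 53, 29]
Insert 93: [59, 93, 11, 87, 53, 29]
Insert 11: [11, 59, 93, 87, 53, 29]
Insert 87: [11, 59, 87, 93, 53, 29]
Insert 53: [11, 53, 59, 87, 93, 29]
Insert 29: [11, 29, 53, 59, 87, 93]

Sorted: [11, 29, 53, 59, 87, 93]


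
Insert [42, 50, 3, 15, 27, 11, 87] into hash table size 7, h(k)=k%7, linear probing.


Insert 42: h=0 -> slot 0
Insert 50: h=1 -> slot 1
Insert 3: h=3 -> slot 3
Insert 15: h=1, 1 probes -> slot 2
Insert 27: h=6 -> slot 6
Insert 11: h=4 -> slot 4
Insert 87: h=3, 2 probes -> slot 5

Table: [42, 50, 15, 3, 11, 87, 27]


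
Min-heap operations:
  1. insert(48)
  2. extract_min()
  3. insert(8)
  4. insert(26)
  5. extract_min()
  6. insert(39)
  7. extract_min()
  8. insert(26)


insert(48) -> [48]
extract_min()->48, []
insert(8) -> [8]
insert(26) -> [8, 26]
extract_min()->8, [26]
insert(39) -> [26, 39]
extract_min()->26, [39]
insert(26) -> [26, 39]

Final heap: [26, 39]


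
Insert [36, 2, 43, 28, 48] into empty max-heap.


Insert 36: [36]
Insert 2: [36, 2]
Insert 43: [43, 2, 36]
Insert 28: [43, 28, 36, 2]
Insert 48: [48, 43, 36, 2, 28]

Final heap: [48, 43, 36, 2, 28]


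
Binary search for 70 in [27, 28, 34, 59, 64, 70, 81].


Step 1: lo=0, hi=6, mid=3, val=59
Step 2: lo=4, hi=6, mid=5, val=70

Found at index 5


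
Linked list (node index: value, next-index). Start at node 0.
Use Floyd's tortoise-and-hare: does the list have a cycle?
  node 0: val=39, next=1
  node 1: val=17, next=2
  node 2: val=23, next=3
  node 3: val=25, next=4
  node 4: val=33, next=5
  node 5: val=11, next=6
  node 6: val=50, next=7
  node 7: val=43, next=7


Floyd's tortoise (slow, +1) and hare (fast, +2):
  init: slow=0, fast=0
  step 1: slow=1, fast=2
  step 2: slow=2, fast=4
  step 3: slow=3, fast=6
  step 4: slow=4, fast=7
  step 5: slow=5, fast=7
  step 6: slow=6, fast=7
  step 7: slow=7, fast=7
  slow == fast at node 7: cycle detected

Cycle: yes


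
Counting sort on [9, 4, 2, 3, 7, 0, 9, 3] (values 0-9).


Input: [9, 4, 2, 3, 7, 0, 9, 3]
Counts: [1, 0, 1, 2, 1, 0, 0, 1, 0, 2]

Sorted: [0, 2, 3, 3, 4, 7, 9, 9]


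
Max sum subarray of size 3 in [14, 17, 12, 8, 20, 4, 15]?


[0:3]: 43
[1:4]: 37
[2:5]: 40
[3:6]: 32
[4:7]: 39

Max: 43 at [0:3]


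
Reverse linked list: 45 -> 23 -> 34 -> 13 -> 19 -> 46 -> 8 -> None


Step 1: curr=45, set curr.next=prev(None) | reversed so far: 45
Step 2: curr=23, set curr.next=prev(45) | reversed so far: 23 -> 45
Step 3: curr=34, set curr.next=prev(23) | reversed so far: 34 -> 23 -> 45
Step 4: curr=13, set curr.next=prev(34) | reversed so far: 13 -> 34 -> 23 -> 45
Step 5: curr=19, set curr.next=prev(13) | reversed so far: 19 -> 13 -> 34 -> 23 -> 45
Step 6: curr=46, set curr.next=prev(19) | reversed so far: 46 -> 19 -> 13 -> 34 -> 23 -> 45
Step 7: curr=8, set curr.next=prev(46) | reversed so far: 8 -> 46 -> 19 -> 13 -> 34 -> 23 -> 45

8 -> 46 -> 19 -> 13 -> 34 -> 23 -> 45 -> None


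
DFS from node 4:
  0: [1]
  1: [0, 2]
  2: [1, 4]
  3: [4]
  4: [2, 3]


Visit 4, push [3, 2]
Visit 2, push [1]
Visit 1, push [0]
Visit 0, push []
Visit 3, push []

DFS order: [4, 2, 1, 0, 3]


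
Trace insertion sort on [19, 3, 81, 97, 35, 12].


Initial: [19, 3, 81, 97, 35, 12]
Insert 3: [3, 19, 81, 97, 35, 12]
Insert 81: [3, 19, 81, 97, 35, 12]
Insert 97: [3, 19, 81, 97, 35, 12]
Insert 35: [3, 19, 35, 81, 97, 12]
Insert 12: [3, 12, 19, 35, 81, 97]

Sorted: [3, 12, 19, 35, 81, 97]


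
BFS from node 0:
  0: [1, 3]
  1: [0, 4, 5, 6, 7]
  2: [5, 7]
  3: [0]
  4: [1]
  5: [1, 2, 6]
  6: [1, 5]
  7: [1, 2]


Visit 0, enqueue [1, 3]
Visit 1, enqueue [4, 5, 6, 7]
Visit 3, enqueue []
Visit 4, enqueue []
Visit 5, enqueue [2]
Visit 6, enqueue []
Visit 7, enqueue []
Visit 2, enqueue []

BFS order: [0, 1, 3, 4, 5, 6, 7, 2]


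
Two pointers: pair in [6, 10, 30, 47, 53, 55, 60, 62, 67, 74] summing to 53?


lo=0(6)+hi=9(74)=80
lo=0(6)+hi=8(67)=73
lo=0(6)+hi=7(62)=68
lo=0(6)+hi=6(60)=66
lo=0(6)+hi=5(55)=61
lo=0(6)+hi=4(53)=59
lo=0(6)+hi=3(47)=53

Yes: 6+47=53


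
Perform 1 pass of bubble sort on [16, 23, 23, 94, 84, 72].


Initial: [16, 23, 23, 94, 84, 72]
Pass 1: [16, 23, 23, 84, 72, 94] (2 swaps)

After 1 pass: [16, 23, 23, 84, 72, 94]


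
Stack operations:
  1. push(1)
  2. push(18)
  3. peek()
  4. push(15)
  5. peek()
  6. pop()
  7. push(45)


push(1) -> [1]
push(18) -> [1, 18]
peek()->18
push(15) -> [1, 18, 15]
peek()->15
pop()->15, [1, 18]
push(45) -> [1, 18, 45]

Final stack: [1, 18, 45]


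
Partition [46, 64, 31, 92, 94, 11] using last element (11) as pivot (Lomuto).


Pivot: 11
Place pivot at 0: [11, 64, 31, 92, 94, 46]

Partitioned: [11, 64, 31, 92, 94, 46]


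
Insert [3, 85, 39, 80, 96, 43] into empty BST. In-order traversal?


Insert 3: root
Insert 85: R from 3
Insert 39: R from 3 -> L from 85
Insert 80: R from 3 -> L from 85 -> R from 39
Insert 96: R from 3 -> R from 85
Insert 43: R from 3 -> L from 85 -> R from 39 -> L from 80

In-order: [3, 39, 43, 80, 85, 96]


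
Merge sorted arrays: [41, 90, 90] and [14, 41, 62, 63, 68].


Take 14 from B
Take 41 from A
Take 41 from B
Take 62 from B
Take 63 from B
Take 68 from B

Merged: [14, 41, 41, 62, 63, 68, 90, 90]


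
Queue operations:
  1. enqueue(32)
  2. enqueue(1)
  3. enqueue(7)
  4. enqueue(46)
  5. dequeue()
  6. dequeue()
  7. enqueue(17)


enqueue(32) -> [32]
enqueue(1) -> [32, 1]
enqueue(7) -> [32, 1, 7]
enqueue(46) -> [32, 1, 7, 46]
dequeue()->32, [1, 7, 46]
dequeue()->1, [7, 46]
enqueue(17) -> [7, 46, 17]

Final queue: [7, 46, 17]


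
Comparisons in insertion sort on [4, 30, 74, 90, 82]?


Algorithm: insertion sort
Input: [4, 30, 74, 90, 82]
Sorted: [4, 30, 74, 82, 90]

5


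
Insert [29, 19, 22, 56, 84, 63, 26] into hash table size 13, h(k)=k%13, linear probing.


Insert 29: h=3 -> slot 3
Insert 19: h=6 -> slot 6
Insert 22: h=9 -> slot 9
Insert 56: h=4 -> slot 4
Insert 84: h=6, 1 probes -> slot 7
Insert 63: h=11 -> slot 11
Insert 26: h=0 -> slot 0

Table: [26, None, None, 29, 56, None, 19, 84, None, 22, None, 63, None]


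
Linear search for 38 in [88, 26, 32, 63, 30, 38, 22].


i=0: 88!=38
i=1: 26!=38
i=2: 32!=38
i=3: 63!=38
i=4: 30!=38
i=5: 38==38 found!

Found at 5, 6 comps


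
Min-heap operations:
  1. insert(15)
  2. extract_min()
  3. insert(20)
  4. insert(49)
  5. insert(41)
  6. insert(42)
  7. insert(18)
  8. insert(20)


insert(15) -> [15]
extract_min()->15, []
insert(20) -> [20]
insert(49) -> [20, 49]
insert(41) -> [20, 49, 41]
insert(42) -> [20, 42, 41, 49]
insert(18) -> [18, 20, 41, 49, 42]
insert(20) -> [18, 20, 20, 49, 42, 41]

Final heap: [18, 20, 20, 49, 42, 41]


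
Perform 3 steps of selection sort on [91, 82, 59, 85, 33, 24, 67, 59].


Initial: [91, 82, 59, 85, 33, 24, 67, 59]
Step 1: min=24 at 5
  Swap: [24, 82, 59, 85, 33, 91, 67, 59]
Step 2: min=33 at 4
  Swap: [24, 33, 59, 85, 82, 91, 67, 59]
Step 3: min=59 at 2
  Swap: [24, 33, 59, 85, 82, 91, 67, 59]

After 3 steps: [24, 33, 59, 85, 82, 91, 67, 59]


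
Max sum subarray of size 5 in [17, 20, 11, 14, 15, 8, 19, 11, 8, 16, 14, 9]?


[0:5]: 77
[1:6]: 68
[2:7]: 67
[3:8]: 67
[4:9]: 61
[5:10]: 62
[6:11]: 68
[7:12]: 58

Max: 77 at [0:5]


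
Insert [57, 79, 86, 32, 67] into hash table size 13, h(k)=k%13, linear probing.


Insert 57: h=5 -> slot 5
Insert 79: h=1 -> slot 1
Insert 86: h=8 -> slot 8
Insert 32: h=6 -> slot 6
Insert 67: h=2 -> slot 2

Table: [None, 79, 67, None, None, 57, 32, None, 86, None, None, None, None]


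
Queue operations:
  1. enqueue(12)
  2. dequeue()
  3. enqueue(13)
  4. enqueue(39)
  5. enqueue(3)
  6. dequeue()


enqueue(12) -> [12]
dequeue()->12, []
enqueue(13) -> [13]
enqueue(39) -> [13, 39]
enqueue(3) -> [13, 39, 3]
dequeue()->13, [39, 3]

Final queue: [39, 3]


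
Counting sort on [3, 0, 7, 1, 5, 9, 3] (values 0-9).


Input: [3, 0, 7, 1, 5, 9, 3]
Counts: [1, 1, 0, 2, 0, 1, 0, 1, 0, 1]

Sorted: [0, 1, 3, 3, 5, 7, 9]


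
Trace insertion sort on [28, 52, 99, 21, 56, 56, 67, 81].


Initial: [28, 52, 99, 21, 56, 56, 67, 81]
Insert 52: [28, 52, 99, 21, 56, 56, 67, 81]
Insert 99: [28, 52, 99, 21, 56, 56, 67, 81]
Insert 21: [21, 28, 52, 99, 56, 56, 67, 81]
Insert 56: [21, 28, 52, 56, 99, 56, 67, 81]
Insert 56: [21, 28, 52, 56, 56, 99, 67, 81]
Insert 67: [21, 28, 52, 56, 56, 67, 99, 81]
Insert 81: [21, 28, 52, 56, 56, 67, 81, 99]

Sorted: [21, 28, 52, 56, 56, 67, 81, 99]


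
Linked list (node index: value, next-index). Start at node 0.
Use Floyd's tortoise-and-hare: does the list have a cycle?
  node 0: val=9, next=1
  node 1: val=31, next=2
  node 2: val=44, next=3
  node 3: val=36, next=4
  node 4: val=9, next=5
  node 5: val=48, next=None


Floyd's tortoise (slow, +1) and hare (fast, +2):
  init: slow=0, fast=0
  step 1: slow=1, fast=2
  step 2: slow=2, fast=4
  step 3: fast 4->5->None, no cycle

Cycle: no


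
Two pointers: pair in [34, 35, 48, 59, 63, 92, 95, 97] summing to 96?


lo=0(34)+hi=7(97)=131
lo=0(34)+hi=6(95)=129
lo=0(34)+hi=5(92)=126
lo=0(34)+hi=4(63)=97
lo=0(34)+hi=3(59)=93
lo=1(35)+hi=3(59)=94
lo=2(48)+hi=3(59)=107

No pair found


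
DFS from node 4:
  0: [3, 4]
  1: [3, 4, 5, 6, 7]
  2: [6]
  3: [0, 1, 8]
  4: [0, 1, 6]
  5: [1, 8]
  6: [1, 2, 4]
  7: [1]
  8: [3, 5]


Visit 4, push [6, 1, 0]
Visit 0, push [3]
Visit 3, push [8, 1]
Visit 1, push [7, 6, 5]
Visit 5, push [8]
Visit 8, push []
Visit 6, push [2]
Visit 2, push []
Visit 7, push []

DFS order: [4, 0, 3, 1, 5, 8, 6, 2, 7]


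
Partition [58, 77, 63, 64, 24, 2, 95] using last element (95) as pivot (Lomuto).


Pivot: 95
  58 <= 95: advance i (no swap)
  77 <= 95: advance i (no swap)
  63 <= 95: advance i (no swap)
  64 <= 95: advance i (no swap)
  24 <= 95: advance i (no swap)
  2 <= 95: advance i (no swap)
Place pivot at 6: [58, 77, 63, 64, 24, 2, 95]

Partitioned: [58, 77, 63, 64, 24, 2, 95]


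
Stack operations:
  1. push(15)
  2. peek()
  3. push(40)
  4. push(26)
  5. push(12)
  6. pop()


push(15) -> [15]
peek()->15
push(40) -> [15, 40]
push(26) -> [15, 40, 26]
push(12) -> [15, 40, 26, 12]
pop()->12, [15, 40, 26]

Final stack: [15, 40, 26]


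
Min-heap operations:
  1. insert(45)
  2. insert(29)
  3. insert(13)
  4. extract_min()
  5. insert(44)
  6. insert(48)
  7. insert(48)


insert(45) -> [45]
insert(29) -> [29, 45]
insert(13) -> [13, 45, 29]
extract_min()->13, [29, 45]
insert(44) -> [29, 45, 44]
insert(48) -> [29, 45, 44, 48]
insert(48) -> [29, 45, 44, 48, 48]

Final heap: [29, 45, 44, 48, 48]


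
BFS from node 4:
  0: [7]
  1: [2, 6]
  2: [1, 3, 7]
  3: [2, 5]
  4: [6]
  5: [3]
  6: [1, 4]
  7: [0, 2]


Visit 4, enqueue [6]
Visit 6, enqueue [1]
Visit 1, enqueue [2]
Visit 2, enqueue [3, 7]
Visit 3, enqueue [5]
Visit 7, enqueue [0]
Visit 5, enqueue []
Visit 0, enqueue []

BFS order: [4, 6, 1, 2, 3, 7, 5, 0]


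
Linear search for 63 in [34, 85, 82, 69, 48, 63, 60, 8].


i=0: 34!=63
i=1: 85!=63
i=2: 82!=63
i=3: 69!=63
i=4: 48!=63
i=5: 63==63 found!

Found at 5, 6 comps


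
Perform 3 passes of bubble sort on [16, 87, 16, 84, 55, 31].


Initial: [16, 87, 16, 84, 55, 31]
Pass 1: [16, 16, 84, 55, 31, 87] (4 swaps)
Pass 2: [16, 16, 55, 31, 84, 87] (2 swaps)
Pass 3: [16, 16, 31, 55, 84, 87] (1 swaps)

After 3 passes: [16, 16, 31, 55, 84, 87]


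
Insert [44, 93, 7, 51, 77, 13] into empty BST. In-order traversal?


Insert 44: root
Insert 93: R from 44
Insert 7: L from 44
Insert 51: R from 44 -> L from 93
Insert 77: R from 44 -> L from 93 -> R from 51
Insert 13: L from 44 -> R from 7

In-order: [7, 13, 44, 51, 77, 93]


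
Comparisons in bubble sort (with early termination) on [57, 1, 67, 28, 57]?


Algorithm: bubble sort (with early termination)
Input: [57, 1, 67, 28, 57]
Sorted: [1, 28, 57, 57, 67]

9


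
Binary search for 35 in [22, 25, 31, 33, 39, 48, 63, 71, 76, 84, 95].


Step 1: lo=0, hi=10, mid=5, val=48
Step 2: lo=0, hi=4, mid=2, val=31
Step 3: lo=3, hi=4, mid=3, val=33
Step 4: lo=4, hi=4, mid=4, val=39

Not found


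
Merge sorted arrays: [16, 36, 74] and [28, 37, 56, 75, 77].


Take 16 from A
Take 28 from B
Take 36 from A
Take 37 from B
Take 56 from B
Take 74 from A

Merged: [16, 28, 36, 37, 56, 74, 75, 77]


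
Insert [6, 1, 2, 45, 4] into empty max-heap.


Insert 6: [6]
Insert 1: [6, 1]
Insert 2: [6, 1, 2]
Insert 45: [45, 6, 2, 1]
Insert 4: [45, 6, 2, 1, 4]

Final heap: [45, 6, 2, 1, 4]


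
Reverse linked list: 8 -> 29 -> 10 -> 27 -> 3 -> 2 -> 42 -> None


Step 1: curr=8, set curr.next=prev(None) | reversed so far: 8
Step 2: curr=29, set curr.next=prev(8) | reversed so far: 29 -> 8
Step 3: curr=10, set curr.next=prev(29) | reversed so far: 10 -> 29 -> 8
Step 4: curr=27, set curr.next=prev(10) | reversed so far: 27 -> 10 -> 29 -> 8
Step 5: curr=3, set curr.next=prev(27) | reversed so far: 3 -> 27 -> 10 -> 29 -> 8
Step 6: curr=2, set curr.next=prev(3) | reversed so far: 2 -> 3 -> 27 -> 10 -> 29 -> 8
Step 7: curr=42, set curr.next=prev(2) | reversed so far: 42 -> 2 -> 3 -> 27 -> 10 -> 29 -> 8

42 -> 2 -> 3 -> 27 -> 10 -> 29 -> 8 -> None


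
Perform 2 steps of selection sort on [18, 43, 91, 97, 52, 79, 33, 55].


Initial: [18, 43, 91, 97, 52, 79, 33, 55]
Step 1: min=18 at 0
  Swap: [18, 43, 91, 97, 52, 79, 33, 55]
Step 2: min=33 at 6
  Swap: [18, 33, 91, 97, 52, 79, 43, 55]

After 2 steps: [18, 33, 91, 97, 52, 79, 43, 55]


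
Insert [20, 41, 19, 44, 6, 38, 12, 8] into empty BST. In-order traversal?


Insert 20: root
Insert 41: R from 20
Insert 19: L from 20
Insert 44: R from 20 -> R from 41
Insert 6: L from 20 -> L from 19
Insert 38: R from 20 -> L from 41
Insert 12: L from 20 -> L from 19 -> R from 6
Insert 8: L from 20 -> L from 19 -> R from 6 -> L from 12

In-order: [6, 8, 12, 19, 20, 38, 41, 44]


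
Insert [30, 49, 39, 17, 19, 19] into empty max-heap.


Insert 30: [30]
Insert 49: [49, 30]
Insert 39: [49, 30, 39]
Insert 17: [49, 30, 39, 17]
Insert 19: [49, 30, 39, 17, 19]
Insert 19: [49, 30, 39, 17, 19, 19]

Final heap: [49, 30, 39, 17, 19, 19]


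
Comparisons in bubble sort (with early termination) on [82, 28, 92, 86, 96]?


Algorithm: bubble sort (with early termination)
Input: [82, 28, 92, 86, 96]
Sorted: [28, 82, 86, 92, 96]

7


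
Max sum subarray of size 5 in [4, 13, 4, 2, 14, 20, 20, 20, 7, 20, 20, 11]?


[0:5]: 37
[1:6]: 53
[2:7]: 60
[3:8]: 76
[4:9]: 81
[5:10]: 87
[6:11]: 87
[7:12]: 78

Max: 87 at [5:10]


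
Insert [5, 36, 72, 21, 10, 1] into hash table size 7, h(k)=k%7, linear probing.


Insert 5: h=5 -> slot 5
Insert 36: h=1 -> slot 1
Insert 72: h=2 -> slot 2
Insert 21: h=0 -> slot 0
Insert 10: h=3 -> slot 3
Insert 1: h=1, 3 probes -> slot 4

Table: [21, 36, 72, 10, 1, 5, None]


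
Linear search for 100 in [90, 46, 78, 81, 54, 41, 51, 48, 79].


i=0: 90!=100
i=1: 46!=100
i=2: 78!=100
i=3: 81!=100
i=4: 54!=100
i=5: 41!=100
i=6: 51!=100
i=7: 48!=100
i=8: 79!=100

Not found, 9 comps


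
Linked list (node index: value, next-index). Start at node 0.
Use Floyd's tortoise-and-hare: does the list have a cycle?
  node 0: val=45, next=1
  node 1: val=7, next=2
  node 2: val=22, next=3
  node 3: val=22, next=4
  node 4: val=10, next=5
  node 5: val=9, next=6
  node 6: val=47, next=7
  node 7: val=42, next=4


Floyd's tortoise (slow, +1) and hare (fast, +2):
  init: slow=0, fast=0
  step 1: slow=1, fast=2
  step 2: slow=2, fast=4
  step 3: slow=3, fast=6
  step 4: slow=4, fast=4
  slow == fast at node 4: cycle detected

Cycle: yes


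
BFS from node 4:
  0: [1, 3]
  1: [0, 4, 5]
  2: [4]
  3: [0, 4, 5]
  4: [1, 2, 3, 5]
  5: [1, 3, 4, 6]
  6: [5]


Visit 4, enqueue [1, 2, 3, 5]
Visit 1, enqueue [0]
Visit 2, enqueue []
Visit 3, enqueue []
Visit 5, enqueue [6]
Visit 0, enqueue []
Visit 6, enqueue []

BFS order: [4, 1, 2, 3, 5, 0, 6]


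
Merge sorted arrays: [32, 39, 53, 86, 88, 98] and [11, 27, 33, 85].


Take 11 from B
Take 27 from B
Take 32 from A
Take 33 from B
Take 39 from A
Take 53 from A
Take 85 from B

Merged: [11, 27, 32, 33, 39, 53, 85, 86, 88, 98]


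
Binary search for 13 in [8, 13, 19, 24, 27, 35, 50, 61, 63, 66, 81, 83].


Step 1: lo=0, hi=11, mid=5, val=35
Step 2: lo=0, hi=4, mid=2, val=19
Step 3: lo=0, hi=1, mid=0, val=8
Step 4: lo=1, hi=1, mid=1, val=13

Found at index 1


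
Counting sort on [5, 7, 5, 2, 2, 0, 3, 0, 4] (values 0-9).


Input: [5, 7, 5, 2, 2, 0, 3, 0, 4]
Counts: [2, 0, 2, 1, 1, 2, 0, 1, 0, 0]

Sorted: [0, 0, 2, 2, 3, 4, 5, 5, 7]


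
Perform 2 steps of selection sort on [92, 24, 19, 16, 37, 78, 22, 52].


Initial: [92, 24, 19, 16, 37, 78, 22, 52]
Step 1: min=16 at 3
  Swap: [16, 24, 19, 92, 37, 78, 22, 52]
Step 2: min=19 at 2
  Swap: [16, 19, 24, 92, 37, 78, 22, 52]

After 2 steps: [16, 19, 24, 92, 37, 78, 22, 52]


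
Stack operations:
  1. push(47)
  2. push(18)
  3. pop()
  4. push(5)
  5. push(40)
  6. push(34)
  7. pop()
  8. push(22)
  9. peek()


push(47) -> [47]
push(18) -> [47, 18]
pop()->18, [47]
push(5) -> [47, 5]
push(40) -> [47, 5, 40]
push(34) -> [47, 5, 40, 34]
pop()->34, [47, 5, 40]
push(22) -> [47, 5, 40, 22]
peek()->22

Final stack: [47, 5, 40, 22]


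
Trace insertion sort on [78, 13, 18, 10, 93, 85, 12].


Initial: [78, 13, 18, 10, 93, 85, 12]
Insert 13: [13, 78, 18, 10, 93, 85, 12]
Insert 18: [13, 18, 78, 10, 93, 85, 12]
Insert 10: [10, 13, 18, 78, 93, 85, 12]
Insert 93: [10, 13, 18, 78, 93, 85, 12]
Insert 85: [10, 13, 18, 78, 85, 93, 12]
Insert 12: [10, 12, 13, 18, 78, 85, 93]

Sorted: [10, 12, 13, 18, 78, 85, 93]


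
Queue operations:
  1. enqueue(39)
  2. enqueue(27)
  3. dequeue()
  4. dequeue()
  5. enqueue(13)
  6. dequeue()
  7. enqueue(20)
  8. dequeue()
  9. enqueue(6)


enqueue(39) -> [39]
enqueue(27) -> [39, 27]
dequeue()->39, [27]
dequeue()->27, []
enqueue(13) -> [13]
dequeue()->13, []
enqueue(20) -> [20]
dequeue()->20, []
enqueue(6) -> [6]

Final queue: [6]


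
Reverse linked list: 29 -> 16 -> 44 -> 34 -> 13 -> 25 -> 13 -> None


Step 1: curr=29, set curr.next=prev(None) | reversed so far: 29
Step 2: curr=16, set curr.next=prev(29) | reversed so far: 16 -> 29
Step 3: curr=44, set curr.next=prev(16) | reversed so far: 44 -> 16 -> 29
Step 4: curr=34, set curr.next=prev(44) | reversed so far: 34 -> 44 -> 16 -> 29
Step 5: curr=13, set curr.next=prev(34) | reversed so far: 13 -> 34 -> 44 -> 16 -> 29
Step 6: curr=25, set curr.next=prev(13) | reversed so far: 25 -> 13 -> 34 -> 44 -> 16 -> 29
Step 7: curr=13, set curr.next=prev(25) | reversed so far: 13 -> 25 -> 13 -> 34 -> 44 -> 16 -> 29

13 -> 25 -> 13 -> 34 -> 44 -> 16 -> 29 -> None


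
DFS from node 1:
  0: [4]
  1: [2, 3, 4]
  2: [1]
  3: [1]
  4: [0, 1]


Visit 1, push [4, 3, 2]
Visit 2, push []
Visit 3, push []
Visit 4, push [0]
Visit 0, push []

DFS order: [1, 2, 3, 4, 0]


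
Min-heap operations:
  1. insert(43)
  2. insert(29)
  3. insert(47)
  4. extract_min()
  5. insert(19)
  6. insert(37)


insert(43) -> [43]
insert(29) -> [29, 43]
insert(47) -> [29, 43, 47]
extract_min()->29, [43, 47]
insert(19) -> [19, 47, 43]
insert(37) -> [19, 37, 43, 47]

Final heap: [19, 37, 43, 47]


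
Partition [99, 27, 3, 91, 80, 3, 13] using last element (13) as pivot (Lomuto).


Pivot: 13
  3 <= 13: swap -> [3, 27, 99, 91, 80, 3, 13]
  3 <= 13: swap -> [3, 3, 99, 91, 80, 27, 13]
Place pivot at 2: [3, 3, 13, 91, 80, 27, 99]

Partitioned: [3, 3, 13, 91, 80, 27, 99]


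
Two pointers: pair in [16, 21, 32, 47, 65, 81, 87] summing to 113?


lo=0(16)+hi=6(87)=103
lo=1(21)+hi=6(87)=108
lo=2(32)+hi=6(87)=119
lo=2(32)+hi=5(81)=113

Yes: 32+81=113


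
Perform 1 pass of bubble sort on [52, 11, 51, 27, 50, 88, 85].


Initial: [52, 11, 51, 27, 50, 88, 85]
Pass 1: [11, 51, 27, 50, 52, 85, 88] (5 swaps)

After 1 pass: [11, 51, 27, 50, 52, 85, 88]


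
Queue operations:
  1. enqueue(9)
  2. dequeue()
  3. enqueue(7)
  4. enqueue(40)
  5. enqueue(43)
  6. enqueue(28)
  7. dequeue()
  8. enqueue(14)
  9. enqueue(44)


enqueue(9) -> [9]
dequeue()->9, []
enqueue(7) -> [7]
enqueue(40) -> [7, 40]
enqueue(43) -> [7, 40, 43]
enqueue(28) -> [7, 40, 43, 28]
dequeue()->7, [40, 43, 28]
enqueue(14) -> [40, 43, 28, 14]
enqueue(44) -> [40, 43, 28, 14, 44]

Final queue: [40, 43, 28, 14, 44]


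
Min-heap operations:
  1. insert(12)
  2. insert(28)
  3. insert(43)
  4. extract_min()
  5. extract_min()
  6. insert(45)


insert(12) -> [12]
insert(28) -> [12, 28]
insert(43) -> [12, 28, 43]
extract_min()->12, [28, 43]
extract_min()->28, [43]
insert(45) -> [43, 45]

Final heap: [43, 45]


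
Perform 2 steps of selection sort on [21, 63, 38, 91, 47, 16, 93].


Initial: [21, 63, 38, 91, 47, 16, 93]
Step 1: min=16 at 5
  Swap: [16, 63, 38, 91, 47, 21, 93]
Step 2: min=21 at 5
  Swap: [16, 21, 38, 91, 47, 63, 93]

After 2 steps: [16, 21, 38, 91, 47, 63, 93]


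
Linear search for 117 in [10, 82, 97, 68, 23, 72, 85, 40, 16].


i=0: 10!=117
i=1: 82!=117
i=2: 97!=117
i=3: 68!=117
i=4: 23!=117
i=5: 72!=117
i=6: 85!=117
i=7: 40!=117
i=8: 16!=117

Not found, 9 comps


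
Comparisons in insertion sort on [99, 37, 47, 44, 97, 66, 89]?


Algorithm: insertion sort
Input: [99, 37, 47, 44, 97, 66, 89]
Sorted: [37, 44, 47, 66, 89, 97, 99]

14


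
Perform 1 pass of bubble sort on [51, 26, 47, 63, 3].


Initial: [51, 26, 47, 63, 3]
Pass 1: [26, 47, 51, 3, 63] (3 swaps)

After 1 pass: [26, 47, 51, 3, 63]


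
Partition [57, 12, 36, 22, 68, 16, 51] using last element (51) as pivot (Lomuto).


Pivot: 51
  12 <= 51: swap -> [12, 57, 36, 22, 68, 16, 51]
  36 <= 51: swap -> [12, 36, 57, 22, 68, 16, 51]
  22 <= 51: swap -> [12, 36, 22, 57, 68, 16, 51]
  16 <= 51: swap -> [12, 36, 22, 16, 68, 57, 51]
Place pivot at 4: [12, 36, 22, 16, 51, 57, 68]

Partitioned: [12, 36, 22, 16, 51, 57, 68]


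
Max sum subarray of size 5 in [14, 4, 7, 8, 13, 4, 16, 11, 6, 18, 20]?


[0:5]: 46
[1:6]: 36
[2:7]: 48
[3:8]: 52
[4:9]: 50
[5:10]: 55
[6:11]: 71

Max: 71 at [6:11]


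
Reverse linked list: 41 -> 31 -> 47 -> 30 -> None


Step 1: curr=41, set curr.next=prev(None) | reversed so far: 41
Step 2: curr=31, set curr.next=prev(41) | reversed so far: 31 -> 41
Step 3: curr=47, set curr.next=prev(31) | reversed so far: 47 -> 31 -> 41
Step 4: curr=30, set curr.next=prev(47) | reversed so far: 30 -> 47 -> 31 -> 41

30 -> 47 -> 31 -> 41 -> None


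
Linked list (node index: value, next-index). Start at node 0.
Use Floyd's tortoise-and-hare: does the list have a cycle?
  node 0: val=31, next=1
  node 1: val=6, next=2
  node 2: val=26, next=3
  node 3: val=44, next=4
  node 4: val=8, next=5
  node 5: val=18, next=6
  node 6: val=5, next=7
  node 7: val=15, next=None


Floyd's tortoise (slow, +1) and hare (fast, +2):
  init: slow=0, fast=0
  step 1: slow=1, fast=2
  step 2: slow=2, fast=4
  step 3: slow=3, fast=6
  step 4: fast 6->7->None, no cycle

Cycle: no


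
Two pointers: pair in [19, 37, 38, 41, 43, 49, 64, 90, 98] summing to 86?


lo=0(19)+hi=8(98)=117
lo=0(19)+hi=7(90)=109
lo=0(19)+hi=6(64)=83
lo=1(37)+hi=6(64)=101
lo=1(37)+hi=5(49)=86

Yes: 37+49=86


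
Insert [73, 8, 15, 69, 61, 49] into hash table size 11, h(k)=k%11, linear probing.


Insert 73: h=7 -> slot 7
Insert 8: h=8 -> slot 8
Insert 15: h=4 -> slot 4
Insert 69: h=3 -> slot 3
Insert 61: h=6 -> slot 6
Insert 49: h=5 -> slot 5

Table: [None, None, None, 69, 15, 49, 61, 73, 8, None, None]


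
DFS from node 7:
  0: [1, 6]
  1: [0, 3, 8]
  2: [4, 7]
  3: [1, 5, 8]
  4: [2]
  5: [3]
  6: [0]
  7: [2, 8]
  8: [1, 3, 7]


Visit 7, push [8, 2]
Visit 2, push [4]
Visit 4, push []
Visit 8, push [3, 1]
Visit 1, push [3, 0]
Visit 0, push [6]
Visit 6, push []
Visit 3, push [5]
Visit 5, push []

DFS order: [7, 2, 4, 8, 1, 0, 6, 3, 5]


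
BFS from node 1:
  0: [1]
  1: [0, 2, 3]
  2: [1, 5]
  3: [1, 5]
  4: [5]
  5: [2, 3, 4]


Visit 1, enqueue [0, 2, 3]
Visit 0, enqueue []
Visit 2, enqueue [5]
Visit 3, enqueue []
Visit 5, enqueue [4]
Visit 4, enqueue []

BFS order: [1, 0, 2, 3, 5, 4]


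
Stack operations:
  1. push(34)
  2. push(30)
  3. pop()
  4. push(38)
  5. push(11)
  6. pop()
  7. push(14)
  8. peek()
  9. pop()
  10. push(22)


push(34) -> [34]
push(30) -> [34, 30]
pop()->30, [34]
push(38) -> [34, 38]
push(11) -> [34, 38, 11]
pop()->11, [34, 38]
push(14) -> [34, 38, 14]
peek()->14
pop()->14, [34, 38]
push(22) -> [34, 38, 22]

Final stack: [34, 38, 22]


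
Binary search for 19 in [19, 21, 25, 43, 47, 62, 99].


Step 1: lo=0, hi=6, mid=3, val=43
Step 2: lo=0, hi=2, mid=1, val=21
Step 3: lo=0, hi=0, mid=0, val=19

Found at index 0


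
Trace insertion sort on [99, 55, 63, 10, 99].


Initial: [99, 55, 63, 10, 99]
Insert 55: [55, 99, 63, 10, 99]
Insert 63: [55, 63, 99, 10, 99]
Insert 10: [10, 55, 63, 99, 99]
Insert 99: [10, 55, 63, 99, 99]

Sorted: [10, 55, 63, 99, 99]


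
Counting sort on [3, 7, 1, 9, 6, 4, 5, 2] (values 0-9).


Input: [3, 7, 1, 9, 6, 4, 5, 2]
Counts: [0, 1, 1, 1, 1, 1, 1, 1, 0, 1]

Sorted: [1, 2, 3, 4, 5, 6, 7, 9]


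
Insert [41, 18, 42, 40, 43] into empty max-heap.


Insert 41: [41]
Insert 18: [41, 18]
Insert 42: [42, 18, 41]
Insert 40: [42, 40, 41, 18]
Insert 43: [43, 42, 41, 18, 40]

Final heap: [43, 42, 41, 18, 40]


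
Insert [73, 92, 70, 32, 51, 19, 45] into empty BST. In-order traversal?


Insert 73: root
Insert 92: R from 73
Insert 70: L from 73
Insert 32: L from 73 -> L from 70
Insert 51: L from 73 -> L from 70 -> R from 32
Insert 19: L from 73 -> L from 70 -> L from 32
Insert 45: L from 73 -> L from 70 -> R from 32 -> L from 51

In-order: [19, 32, 45, 51, 70, 73, 92]


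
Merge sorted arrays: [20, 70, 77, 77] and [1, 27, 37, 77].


Take 1 from B
Take 20 from A
Take 27 from B
Take 37 from B
Take 70 from A
Take 77 from A
Take 77 from A

Merged: [1, 20, 27, 37, 70, 77, 77, 77]


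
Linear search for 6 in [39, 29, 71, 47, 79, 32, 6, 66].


i=0: 39!=6
i=1: 29!=6
i=2: 71!=6
i=3: 47!=6
i=4: 79!=6
i=5: 32!=6
i=6: 6==6 found!

Found at 6, 7 comps


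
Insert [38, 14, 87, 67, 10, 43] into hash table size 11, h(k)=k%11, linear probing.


Insert 38: h=5 -> slot 5
Insert 14: h=3 -> slot 3
Insert 87: h=10 -> slot 10
Insert 67: h=1 -> slot 1
Insert 10: h=10, 1 probes -> slot 0
Insert 43: h=10, 3 probes -> slot 2

Table: [10, 67, 43, 14, None, 38, None, None, None, None, 87]


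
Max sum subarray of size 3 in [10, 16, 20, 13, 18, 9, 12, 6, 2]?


[0:3]: 46
[1:4]: 49
[2:5]: 51
[3:6]: 40
[4:7]: 39
[5:8]: 27
[6:9]: 20

Max: 51 at [2:5]


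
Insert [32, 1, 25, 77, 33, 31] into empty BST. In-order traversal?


Insert 32: root
Insert 1: L from 32
Insert 25: L from 32 -> R from 1
Insert 77: R from 32
Insert 33: R from 32 -> L from 77
Insert 31: L from 32 -> R from 1 -> R from 25

In-order: [1, 25, 31, 32, 33, 77]


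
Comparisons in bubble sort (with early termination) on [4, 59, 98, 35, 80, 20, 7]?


Algorithm: bubble sort (with early termination)
Input: [4, 59, 98, 35, 80, 20, 7]
Sorted: [4, 7, 20, 35, 59, 80, 98]

21


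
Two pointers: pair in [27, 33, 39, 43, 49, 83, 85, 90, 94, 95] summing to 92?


lo=0(27)+hi=9(95)=122
lo=0(27)+hi=8(94)=121
lo=0(27)+hi=7(90)=117
lo=0(27)+hi=6(85)=112
lo=0(27)+hi=5(83)=110
lo=0(27)+hi=4(49)=76
lo=1(33)+hi=4(49)=82
lo=2(39)+hi=4(49)=88
lo=3(43)+hi=4(49)=92

Yes: 43+49=92


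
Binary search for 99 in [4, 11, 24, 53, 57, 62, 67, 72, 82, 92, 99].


Step 1: lo=0, hi=10, mid=5, val=62
Step 2: lo=6, hi=10, mid=8, val=82
Step 3: lo=9, hi=10, mid=9, val=92
Step 4: lo=10, hi=10, mid=10, val=99

Found at index 10


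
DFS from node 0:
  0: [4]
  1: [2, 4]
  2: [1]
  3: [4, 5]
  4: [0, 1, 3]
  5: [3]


Visit 0, push [4]
Visit 4, push [3, 1]
Visit 1, push [2]
Visit 2, push []
Visit 3, push [5]
Visit 5, push []

DFS order: [0, 4, 1, 2, 3, 5]


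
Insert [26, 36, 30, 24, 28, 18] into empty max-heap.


Insert 26: [26]
Insert 36: [36, 26]
Insert 30: [36, 26, 30]
Insert 24: [36, 26, 30, 24]
Insert 28: [36, 28, 30, 24, 26]
Insert 18: [36, 28, 30, 24, 26, 18]

Final heap: [36, 28, 30, 24, 26, 18]


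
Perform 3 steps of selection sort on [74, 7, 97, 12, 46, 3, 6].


Initial: [74, 7, 97, 12, 46, 3, 6]
Step 1: min=3 at 5
  Swap: [3, 7, 97, 12, 46, 74, 6]
Step 2: min=6 at 6
  Swap: [3, 6, 97, 12, 46, 74, 7]
Step 3: min=7 at 6
  Swap: [3, 6, 7, 12, 46, 74, 97]

After 3 steps: [3, 6, 7, 12, 46, 74, 97]


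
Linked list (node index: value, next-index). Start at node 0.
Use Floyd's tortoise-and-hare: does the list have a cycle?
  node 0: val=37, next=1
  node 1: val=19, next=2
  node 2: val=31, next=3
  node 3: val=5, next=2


Floyd's tortoise (slow, +1) and hare (fast, +2):
  init: slow=0, fast=0
  step 1: slow=1, fast=2
  step 2: slow=2, fast=2
  slow == fast at node 2: cycle detected

Cycle: yes


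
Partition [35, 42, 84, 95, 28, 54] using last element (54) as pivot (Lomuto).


Pivot: 54
  35 <= 54: advance i (no swap)
  42 <= 54: advance i (no swap)
  28 <= 54: swap -> [35, 42, 28, 95, 84, 54]
Place pivot at 3: [35, 42, 28, 54, 84, 95]

Partitioned: [35, 42, 28, 54, 84, 95]


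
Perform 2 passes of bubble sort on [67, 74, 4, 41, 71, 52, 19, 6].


Initial: [67, 74, 4, 41, 71, 52, 19, 6]
Pass 1: [67, 4, 41, 71, 52, 19, 6, 74] (6 swaps)
Pass 2: [4, 41, 67, 52, 19, 6, 71, 74] (5 swaps)

After 2 passes: [4, 41, 67, 52, 19, 6, 71, 74]
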